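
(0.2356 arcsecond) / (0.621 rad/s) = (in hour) 5.109e-10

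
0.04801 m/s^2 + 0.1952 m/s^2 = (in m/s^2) 0.2432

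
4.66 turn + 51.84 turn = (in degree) 2.034e+04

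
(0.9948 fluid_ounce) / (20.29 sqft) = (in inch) 0.0006145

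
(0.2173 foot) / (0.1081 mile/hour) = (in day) 1.586e-05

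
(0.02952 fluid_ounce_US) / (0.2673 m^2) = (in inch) 0.0001286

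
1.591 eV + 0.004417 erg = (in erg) 0.004417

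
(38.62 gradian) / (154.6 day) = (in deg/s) 2.602e-06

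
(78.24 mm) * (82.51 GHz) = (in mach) 1.896e+07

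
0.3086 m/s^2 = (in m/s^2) 0.3086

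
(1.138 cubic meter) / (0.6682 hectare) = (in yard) 0.0001863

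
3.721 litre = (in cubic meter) 0.003721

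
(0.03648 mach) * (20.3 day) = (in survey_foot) 7.148e+07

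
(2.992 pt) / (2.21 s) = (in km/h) 0.001719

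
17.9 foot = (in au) 3.647e-11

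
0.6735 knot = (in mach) 0.001018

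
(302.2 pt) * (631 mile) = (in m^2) 1.083e+05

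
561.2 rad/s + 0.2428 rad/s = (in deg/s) 3.217e+04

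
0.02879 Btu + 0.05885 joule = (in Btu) 0.02885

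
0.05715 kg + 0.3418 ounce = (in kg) 0.06684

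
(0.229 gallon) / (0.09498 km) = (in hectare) 9.127e-10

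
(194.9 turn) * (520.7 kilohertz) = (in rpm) 6.089e+09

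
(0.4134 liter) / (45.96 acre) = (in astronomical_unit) 1.486e-20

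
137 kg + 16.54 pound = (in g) 1.445e+05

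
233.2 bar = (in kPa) 2.332e+04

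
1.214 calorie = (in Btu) 0.004814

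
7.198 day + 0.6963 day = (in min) 1.137e+04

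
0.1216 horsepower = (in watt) 90.68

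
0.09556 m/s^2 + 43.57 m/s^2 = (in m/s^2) 43.67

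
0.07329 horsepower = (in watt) 54.65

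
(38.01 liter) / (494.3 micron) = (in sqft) 827.7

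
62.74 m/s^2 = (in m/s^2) 62.74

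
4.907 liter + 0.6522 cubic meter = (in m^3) 0.6571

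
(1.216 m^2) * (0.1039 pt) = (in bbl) 0.0002803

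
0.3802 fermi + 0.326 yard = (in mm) 298.1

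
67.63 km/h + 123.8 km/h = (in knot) 103.4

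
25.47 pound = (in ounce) 407.5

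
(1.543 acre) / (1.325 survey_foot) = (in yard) 1.691e+04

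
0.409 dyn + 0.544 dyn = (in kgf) 9.718e-07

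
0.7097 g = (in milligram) 709.7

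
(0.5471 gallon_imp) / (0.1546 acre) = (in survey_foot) 1.304e-05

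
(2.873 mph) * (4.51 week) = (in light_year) 3.703e-10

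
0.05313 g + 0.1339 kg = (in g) 134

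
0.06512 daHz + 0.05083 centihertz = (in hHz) 0.006517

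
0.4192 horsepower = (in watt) 312.6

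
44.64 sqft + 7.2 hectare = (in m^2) 7.2e+04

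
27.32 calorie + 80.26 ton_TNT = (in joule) 3.358e+11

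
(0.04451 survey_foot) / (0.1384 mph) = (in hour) 6.091e-05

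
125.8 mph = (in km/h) 202.5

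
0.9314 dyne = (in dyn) 0.9314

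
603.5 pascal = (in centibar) 0.6035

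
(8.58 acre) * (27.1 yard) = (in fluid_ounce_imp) 3.028e+10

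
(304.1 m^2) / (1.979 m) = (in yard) 168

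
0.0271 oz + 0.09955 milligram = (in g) 0.7684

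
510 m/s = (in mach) 1.498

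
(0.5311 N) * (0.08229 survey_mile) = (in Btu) 0.06666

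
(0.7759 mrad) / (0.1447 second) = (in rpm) 0.0512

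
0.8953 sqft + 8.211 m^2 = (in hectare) 0.0008294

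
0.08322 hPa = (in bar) 8.322e-05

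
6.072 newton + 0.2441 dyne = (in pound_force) 1.365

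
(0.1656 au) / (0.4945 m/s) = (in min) 8.35e+08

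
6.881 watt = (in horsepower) 0.009228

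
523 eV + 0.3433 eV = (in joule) 8.385e-17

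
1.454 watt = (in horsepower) 0.00195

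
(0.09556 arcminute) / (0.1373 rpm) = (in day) 2.238e-08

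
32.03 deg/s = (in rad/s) 0.559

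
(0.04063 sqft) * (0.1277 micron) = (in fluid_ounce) 1.63e-05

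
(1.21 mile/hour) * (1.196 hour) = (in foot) 7641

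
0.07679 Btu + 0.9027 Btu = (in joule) 1033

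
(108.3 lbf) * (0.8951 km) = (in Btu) 408.7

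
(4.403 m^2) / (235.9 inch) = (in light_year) 7.767e-17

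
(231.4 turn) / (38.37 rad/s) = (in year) 1.202e-06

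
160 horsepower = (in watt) 1.193e+05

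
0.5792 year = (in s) 1.827e+07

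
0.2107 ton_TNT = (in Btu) 8.356e+05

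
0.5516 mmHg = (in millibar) 0.7354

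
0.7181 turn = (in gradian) 287.2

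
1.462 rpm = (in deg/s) 8.772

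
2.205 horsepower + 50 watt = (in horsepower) 2.272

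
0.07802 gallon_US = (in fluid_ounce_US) 9.987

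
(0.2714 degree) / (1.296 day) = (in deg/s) 2.424e-06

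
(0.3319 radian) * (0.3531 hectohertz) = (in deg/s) 671.5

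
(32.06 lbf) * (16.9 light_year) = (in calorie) 5.45e+18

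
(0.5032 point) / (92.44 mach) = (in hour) 1.567e-12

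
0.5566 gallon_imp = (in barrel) 0.01592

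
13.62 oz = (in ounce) 13.62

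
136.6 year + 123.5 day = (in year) 136.9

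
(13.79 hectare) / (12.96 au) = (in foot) 2.334e-07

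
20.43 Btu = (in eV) 1.345e+23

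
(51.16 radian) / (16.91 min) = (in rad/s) 0.05042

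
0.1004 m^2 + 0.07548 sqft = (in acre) 2.654e-05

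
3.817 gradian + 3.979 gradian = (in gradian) 7.796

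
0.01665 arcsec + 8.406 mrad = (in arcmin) 28.9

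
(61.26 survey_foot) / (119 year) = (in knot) 9.672e-09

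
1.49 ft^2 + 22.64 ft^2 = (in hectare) 0.0002242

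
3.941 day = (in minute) 5675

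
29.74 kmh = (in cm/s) 826.1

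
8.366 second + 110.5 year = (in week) 5762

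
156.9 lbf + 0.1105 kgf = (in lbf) 157.1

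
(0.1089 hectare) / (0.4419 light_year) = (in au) 1.741e-24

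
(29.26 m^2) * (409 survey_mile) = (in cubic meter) 1.926e+07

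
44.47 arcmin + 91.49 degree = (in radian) 1.61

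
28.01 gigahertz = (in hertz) 2.801e+10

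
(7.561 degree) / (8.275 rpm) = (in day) 1.763e-06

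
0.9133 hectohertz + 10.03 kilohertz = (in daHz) 1012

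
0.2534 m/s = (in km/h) 0.9122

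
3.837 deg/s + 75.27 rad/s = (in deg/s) 4316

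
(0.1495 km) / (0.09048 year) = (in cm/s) 0.005239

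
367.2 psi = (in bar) 25.32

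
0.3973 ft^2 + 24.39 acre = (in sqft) 1.062e+06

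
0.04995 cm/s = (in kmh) 0.001798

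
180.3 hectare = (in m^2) 1.803e+06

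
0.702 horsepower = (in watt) 523.5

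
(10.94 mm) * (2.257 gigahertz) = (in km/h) 8.889e+07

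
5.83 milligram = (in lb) 1.285e-05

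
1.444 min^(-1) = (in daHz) 0.002407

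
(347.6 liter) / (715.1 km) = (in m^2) 4.861e-07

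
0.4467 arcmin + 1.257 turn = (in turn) 1.257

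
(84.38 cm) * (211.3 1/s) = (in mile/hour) 398.8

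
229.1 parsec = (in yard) 7.731e+18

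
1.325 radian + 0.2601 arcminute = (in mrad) 1325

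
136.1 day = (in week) 19.44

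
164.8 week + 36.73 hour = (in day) 1155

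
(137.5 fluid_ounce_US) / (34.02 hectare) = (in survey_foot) 3.922e-08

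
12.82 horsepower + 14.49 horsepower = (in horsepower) 27.31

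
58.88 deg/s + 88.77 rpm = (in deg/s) 591.5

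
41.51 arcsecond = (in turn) 3.203e-05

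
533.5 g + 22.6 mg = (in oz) 18.82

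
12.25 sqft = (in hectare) 0.0001138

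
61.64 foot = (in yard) 20.55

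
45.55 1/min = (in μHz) 7.592e+05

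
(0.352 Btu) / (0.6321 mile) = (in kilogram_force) 0.03723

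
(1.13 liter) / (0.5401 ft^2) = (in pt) 63.84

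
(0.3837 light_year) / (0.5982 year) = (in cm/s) 1.924e+10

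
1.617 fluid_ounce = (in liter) 0.04782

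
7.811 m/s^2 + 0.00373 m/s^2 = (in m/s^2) 7.815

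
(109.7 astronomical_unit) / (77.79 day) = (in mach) 7171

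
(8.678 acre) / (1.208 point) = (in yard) 9.012e+07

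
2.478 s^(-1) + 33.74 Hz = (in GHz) 3.622e-08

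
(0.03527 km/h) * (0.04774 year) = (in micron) 1.475e+10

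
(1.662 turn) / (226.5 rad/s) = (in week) 7.623e-08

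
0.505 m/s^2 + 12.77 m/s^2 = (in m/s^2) 13.28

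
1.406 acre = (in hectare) 0.569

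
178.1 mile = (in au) 1.916e-06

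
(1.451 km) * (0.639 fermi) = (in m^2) 9.272e-13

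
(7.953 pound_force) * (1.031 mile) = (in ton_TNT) 1.403e-05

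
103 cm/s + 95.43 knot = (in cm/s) 5012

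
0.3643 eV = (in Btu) 5.532e-23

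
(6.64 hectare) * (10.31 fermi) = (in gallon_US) 1.808e-07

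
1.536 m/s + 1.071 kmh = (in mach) 0.005385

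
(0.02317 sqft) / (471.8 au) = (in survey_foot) 1.001e-16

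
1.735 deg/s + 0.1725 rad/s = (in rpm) 1.936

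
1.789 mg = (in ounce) 6.311e-05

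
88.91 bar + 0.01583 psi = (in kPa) 8891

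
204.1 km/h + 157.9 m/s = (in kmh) 772.5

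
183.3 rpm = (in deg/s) 1100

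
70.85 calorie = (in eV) 1.85e+21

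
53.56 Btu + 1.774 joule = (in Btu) 53.56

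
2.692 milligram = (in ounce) 9.496e-05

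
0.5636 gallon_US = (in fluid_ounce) 72.14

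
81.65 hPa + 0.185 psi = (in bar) 0.09441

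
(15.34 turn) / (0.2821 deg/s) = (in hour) 5.438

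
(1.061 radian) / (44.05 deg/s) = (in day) 1.597e-05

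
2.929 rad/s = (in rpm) 27.97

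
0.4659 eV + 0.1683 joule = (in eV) 1.05e+18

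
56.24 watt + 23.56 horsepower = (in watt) 1.762e+04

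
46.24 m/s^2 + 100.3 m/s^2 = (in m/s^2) 146.5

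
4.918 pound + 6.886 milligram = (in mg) 2.231e+06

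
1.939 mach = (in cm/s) 6.602e+04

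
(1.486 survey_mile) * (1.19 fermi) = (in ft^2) 3.063e-11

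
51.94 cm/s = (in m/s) 0.5194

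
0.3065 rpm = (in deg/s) 1.839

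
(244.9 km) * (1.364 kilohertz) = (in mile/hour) 7.472e+08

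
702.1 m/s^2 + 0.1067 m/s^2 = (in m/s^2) 702.2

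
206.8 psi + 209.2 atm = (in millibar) 2.262e+05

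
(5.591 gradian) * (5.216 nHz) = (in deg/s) 2.625e-08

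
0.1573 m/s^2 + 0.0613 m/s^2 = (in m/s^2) 0.2186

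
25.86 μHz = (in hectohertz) 2.586e-07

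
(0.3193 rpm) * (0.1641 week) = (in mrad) 3.319e+06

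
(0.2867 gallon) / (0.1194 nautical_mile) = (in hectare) 4.908e-10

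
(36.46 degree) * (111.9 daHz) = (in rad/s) 712.1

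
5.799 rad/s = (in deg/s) 332.3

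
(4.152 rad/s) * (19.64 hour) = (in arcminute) 1.009e+09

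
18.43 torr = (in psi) 0.3564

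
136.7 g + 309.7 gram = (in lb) 0.9841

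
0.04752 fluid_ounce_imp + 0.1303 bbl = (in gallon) 5.473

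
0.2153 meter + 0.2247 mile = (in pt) 1.026e+06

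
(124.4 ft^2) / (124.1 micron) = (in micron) 9.313e+10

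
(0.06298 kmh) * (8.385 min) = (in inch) 346.5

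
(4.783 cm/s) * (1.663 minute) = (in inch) 187.9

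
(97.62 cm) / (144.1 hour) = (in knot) 3.658e-06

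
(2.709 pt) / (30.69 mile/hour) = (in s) 6.966e-05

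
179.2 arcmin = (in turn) 0.008296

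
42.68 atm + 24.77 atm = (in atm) 67.45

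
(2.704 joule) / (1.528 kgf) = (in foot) 0.592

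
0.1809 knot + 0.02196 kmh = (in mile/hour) 0.2218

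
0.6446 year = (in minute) 3.388e+05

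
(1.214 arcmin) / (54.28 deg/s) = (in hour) 1.035e-07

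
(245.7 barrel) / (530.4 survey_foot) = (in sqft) 2.601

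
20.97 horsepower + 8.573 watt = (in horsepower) 20.98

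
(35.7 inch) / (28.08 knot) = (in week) 1.038e-07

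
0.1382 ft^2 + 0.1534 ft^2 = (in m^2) 0.02709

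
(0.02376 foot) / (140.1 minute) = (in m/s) 8.615e-07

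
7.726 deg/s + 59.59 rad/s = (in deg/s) 3422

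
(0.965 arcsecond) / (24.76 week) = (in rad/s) 3.124e-13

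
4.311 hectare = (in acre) 10.65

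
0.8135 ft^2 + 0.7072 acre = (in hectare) 0.2862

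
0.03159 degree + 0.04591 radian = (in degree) 2.662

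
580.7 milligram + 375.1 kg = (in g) 3.751e+05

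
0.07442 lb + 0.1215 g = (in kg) 0.03388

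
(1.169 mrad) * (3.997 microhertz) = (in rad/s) 4.672e-09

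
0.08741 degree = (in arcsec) 314.7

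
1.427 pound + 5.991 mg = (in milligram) 6.473e+05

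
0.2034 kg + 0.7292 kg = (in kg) 0.9326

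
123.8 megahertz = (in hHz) 1.238e+06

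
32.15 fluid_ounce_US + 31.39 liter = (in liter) 32.34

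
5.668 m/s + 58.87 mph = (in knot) 62.17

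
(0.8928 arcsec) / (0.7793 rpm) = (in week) 8.77e-11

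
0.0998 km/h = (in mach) 8.142e-05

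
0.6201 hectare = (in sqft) 6.675e+04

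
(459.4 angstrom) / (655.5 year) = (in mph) 4.971e-18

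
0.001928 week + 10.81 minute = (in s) 1815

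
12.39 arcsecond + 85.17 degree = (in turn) 0.2366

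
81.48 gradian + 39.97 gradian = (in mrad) 1908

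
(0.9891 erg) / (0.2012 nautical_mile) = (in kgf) 2.707e-11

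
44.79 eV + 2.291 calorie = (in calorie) 2.291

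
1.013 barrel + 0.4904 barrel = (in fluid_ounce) 8082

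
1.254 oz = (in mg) 3.555e+04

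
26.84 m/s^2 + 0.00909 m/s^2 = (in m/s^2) 26.85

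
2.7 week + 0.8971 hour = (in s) 1.636e+06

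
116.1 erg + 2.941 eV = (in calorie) 2.775e-06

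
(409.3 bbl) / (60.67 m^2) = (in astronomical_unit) 7.17e-12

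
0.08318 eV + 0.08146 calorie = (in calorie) 0.08146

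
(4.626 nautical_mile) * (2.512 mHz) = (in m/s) 21.52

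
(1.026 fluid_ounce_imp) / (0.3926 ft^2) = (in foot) 0.002622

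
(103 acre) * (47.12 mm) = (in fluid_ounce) 6.641e+08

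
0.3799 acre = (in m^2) 1537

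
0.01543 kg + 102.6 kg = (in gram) 1.026e+05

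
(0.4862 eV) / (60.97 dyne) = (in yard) 1.397e-16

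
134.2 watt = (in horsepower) 0.18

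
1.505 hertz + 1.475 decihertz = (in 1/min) 99.15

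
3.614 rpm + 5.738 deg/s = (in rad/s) 0.4786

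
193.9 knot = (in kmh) 359.1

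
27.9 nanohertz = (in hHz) 2.79e-10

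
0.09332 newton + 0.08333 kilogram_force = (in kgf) 0.09285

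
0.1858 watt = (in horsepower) 0.0002492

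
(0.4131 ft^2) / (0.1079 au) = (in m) 2.378e-12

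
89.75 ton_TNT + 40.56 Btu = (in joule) 3.755e+11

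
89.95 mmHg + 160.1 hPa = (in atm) 0.2764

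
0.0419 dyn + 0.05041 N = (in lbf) 0.01133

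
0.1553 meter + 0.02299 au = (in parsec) 1.115e-07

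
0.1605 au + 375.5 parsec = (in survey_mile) 7.2e+15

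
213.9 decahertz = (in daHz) 213.9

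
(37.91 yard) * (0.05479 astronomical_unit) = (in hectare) 2.841e+07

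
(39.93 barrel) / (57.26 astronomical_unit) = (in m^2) 7.411e-13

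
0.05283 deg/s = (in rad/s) 0.0009221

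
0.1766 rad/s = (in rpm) 1.686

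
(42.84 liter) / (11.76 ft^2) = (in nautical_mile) 2.117e-05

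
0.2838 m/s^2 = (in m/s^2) 0.2838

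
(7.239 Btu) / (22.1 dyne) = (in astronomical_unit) 0.000231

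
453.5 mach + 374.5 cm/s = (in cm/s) 1.544e+07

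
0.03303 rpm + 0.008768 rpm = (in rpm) 0.0418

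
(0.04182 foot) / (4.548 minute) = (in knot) 9.08e-05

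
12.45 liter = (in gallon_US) 3.289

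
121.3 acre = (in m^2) 4.909e+05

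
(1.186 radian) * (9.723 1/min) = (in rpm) 1.835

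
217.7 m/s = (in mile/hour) 487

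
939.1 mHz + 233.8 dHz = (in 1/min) 1459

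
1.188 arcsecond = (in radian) 5.76e-06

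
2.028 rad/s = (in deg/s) 116.2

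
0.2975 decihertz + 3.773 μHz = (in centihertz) 2.975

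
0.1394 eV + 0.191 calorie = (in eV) 4.988e+18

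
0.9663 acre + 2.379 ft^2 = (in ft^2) 4.209e+04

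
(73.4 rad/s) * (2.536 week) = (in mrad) 1.126e+11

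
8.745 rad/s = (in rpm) 83.51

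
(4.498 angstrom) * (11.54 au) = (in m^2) 776.5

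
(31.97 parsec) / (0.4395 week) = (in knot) 7.214e+12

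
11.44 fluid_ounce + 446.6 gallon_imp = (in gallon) 536.4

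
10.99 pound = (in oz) 175.8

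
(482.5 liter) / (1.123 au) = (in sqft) 3.091e-11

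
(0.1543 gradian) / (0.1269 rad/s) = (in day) 2.211e-07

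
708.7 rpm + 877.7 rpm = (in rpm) 1586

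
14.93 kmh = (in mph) 9.277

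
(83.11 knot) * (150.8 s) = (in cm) 6.448e+05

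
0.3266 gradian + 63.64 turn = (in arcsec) 8.248e+07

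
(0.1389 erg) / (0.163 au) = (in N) 5.696e-19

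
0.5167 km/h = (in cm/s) 14.35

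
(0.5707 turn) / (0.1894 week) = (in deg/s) 0.001794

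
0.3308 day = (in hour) 7.939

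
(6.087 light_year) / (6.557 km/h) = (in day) 3.659e+11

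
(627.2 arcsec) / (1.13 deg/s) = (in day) 1.784e-06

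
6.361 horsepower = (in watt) 4743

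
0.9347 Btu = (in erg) 9.862e+09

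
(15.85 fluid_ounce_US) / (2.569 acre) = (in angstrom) 450.9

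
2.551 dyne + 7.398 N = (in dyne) 7.398e+05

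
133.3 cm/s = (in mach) 0.003915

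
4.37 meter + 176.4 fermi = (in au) 2.921e-11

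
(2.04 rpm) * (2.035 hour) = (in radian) 1565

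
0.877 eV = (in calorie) 3.358e-20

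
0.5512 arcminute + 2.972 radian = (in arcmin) 1.022e+04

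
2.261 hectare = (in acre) 5.587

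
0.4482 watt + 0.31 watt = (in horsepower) 0.001017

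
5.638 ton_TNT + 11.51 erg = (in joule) 2.359e+10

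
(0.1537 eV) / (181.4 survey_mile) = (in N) 8.435e-26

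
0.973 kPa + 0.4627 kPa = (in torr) 10.77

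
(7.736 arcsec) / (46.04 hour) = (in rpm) 2.161e-09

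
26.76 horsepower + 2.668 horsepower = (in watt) 2.194e+04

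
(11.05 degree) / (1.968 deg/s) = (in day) 6.499e-05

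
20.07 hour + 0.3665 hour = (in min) 1226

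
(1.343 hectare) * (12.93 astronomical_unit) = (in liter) 2.598e+19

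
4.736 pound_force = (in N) 21.07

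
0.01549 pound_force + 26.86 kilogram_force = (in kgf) 26.87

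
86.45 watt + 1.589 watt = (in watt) 88.04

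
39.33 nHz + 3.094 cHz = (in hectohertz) 0.0003094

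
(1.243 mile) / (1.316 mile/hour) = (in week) 0.005622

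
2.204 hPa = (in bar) 0.002204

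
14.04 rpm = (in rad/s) 1.47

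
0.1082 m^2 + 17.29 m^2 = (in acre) 0.004299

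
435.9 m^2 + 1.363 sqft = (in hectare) 0.0436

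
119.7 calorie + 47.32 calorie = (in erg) 6.988e+09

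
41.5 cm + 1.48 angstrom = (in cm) 41.5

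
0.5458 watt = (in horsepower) 0.0007319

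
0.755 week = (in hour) 126.8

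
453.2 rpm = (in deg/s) 2719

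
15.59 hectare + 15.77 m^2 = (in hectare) 15.59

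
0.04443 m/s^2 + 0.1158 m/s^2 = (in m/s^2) 0.1602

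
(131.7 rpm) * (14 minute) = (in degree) 6.638e+05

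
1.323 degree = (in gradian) 1.47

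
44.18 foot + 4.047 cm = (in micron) 1.351e+07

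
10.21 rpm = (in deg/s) 61.26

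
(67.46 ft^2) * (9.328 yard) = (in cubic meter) 53.46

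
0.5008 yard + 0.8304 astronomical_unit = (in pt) 3.521e+14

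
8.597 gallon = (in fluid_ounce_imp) 1145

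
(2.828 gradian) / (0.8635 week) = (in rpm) 8.123e-07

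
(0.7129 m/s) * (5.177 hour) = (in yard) 1.453e+04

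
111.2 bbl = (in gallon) 4670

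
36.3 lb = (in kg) 16.47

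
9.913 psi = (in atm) 0.6745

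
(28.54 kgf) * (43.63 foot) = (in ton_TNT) 8.896e-07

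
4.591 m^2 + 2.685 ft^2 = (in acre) 0.001196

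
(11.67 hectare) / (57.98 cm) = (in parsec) 6.523e-12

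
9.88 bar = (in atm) 9.751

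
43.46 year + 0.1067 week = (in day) 1.586e+04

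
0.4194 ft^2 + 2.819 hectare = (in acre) 6.966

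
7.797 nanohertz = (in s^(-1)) 7.797e-09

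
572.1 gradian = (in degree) 514.9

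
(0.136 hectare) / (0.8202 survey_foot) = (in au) 3.636e-08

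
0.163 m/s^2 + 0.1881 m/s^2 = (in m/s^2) 0.3511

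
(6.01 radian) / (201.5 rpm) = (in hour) 7.912e-05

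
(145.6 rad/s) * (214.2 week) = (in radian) 1.886e+10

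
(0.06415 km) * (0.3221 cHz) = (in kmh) 0.7439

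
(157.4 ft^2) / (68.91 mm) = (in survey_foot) 696.2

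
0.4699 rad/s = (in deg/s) 26.92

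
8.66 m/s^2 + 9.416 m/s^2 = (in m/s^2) 18.08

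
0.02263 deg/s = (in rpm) 0.003772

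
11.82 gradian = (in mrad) 185.7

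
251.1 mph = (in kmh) 404.1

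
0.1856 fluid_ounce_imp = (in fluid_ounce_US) 0.1783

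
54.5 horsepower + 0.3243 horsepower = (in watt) 4.088e+04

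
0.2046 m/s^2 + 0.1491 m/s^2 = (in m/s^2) 0.3537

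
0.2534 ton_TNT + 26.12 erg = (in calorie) 2.534e+08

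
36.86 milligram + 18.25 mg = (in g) 0.05511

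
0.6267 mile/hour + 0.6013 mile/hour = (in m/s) 0.549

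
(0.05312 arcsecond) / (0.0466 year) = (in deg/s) 1.004e-11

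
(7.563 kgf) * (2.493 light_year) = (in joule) 1.749e+18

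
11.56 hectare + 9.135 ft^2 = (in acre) 28.57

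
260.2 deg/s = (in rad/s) 4.541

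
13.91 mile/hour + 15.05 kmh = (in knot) 20.21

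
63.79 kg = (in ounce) 2250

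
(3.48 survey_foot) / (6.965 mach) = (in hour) 1.242e-07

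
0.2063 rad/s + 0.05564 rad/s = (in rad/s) 0.2619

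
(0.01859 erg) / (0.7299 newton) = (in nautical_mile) 1.375e-12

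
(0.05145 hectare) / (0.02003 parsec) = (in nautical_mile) 4.495e-16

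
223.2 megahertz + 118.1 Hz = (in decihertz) 2.232e+09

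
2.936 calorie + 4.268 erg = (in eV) 7.667e+19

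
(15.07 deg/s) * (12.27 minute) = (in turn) 30.82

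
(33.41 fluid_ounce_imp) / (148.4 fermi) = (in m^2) 6.397e+09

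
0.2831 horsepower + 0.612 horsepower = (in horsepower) 0.8951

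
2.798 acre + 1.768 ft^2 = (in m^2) 1.132e+04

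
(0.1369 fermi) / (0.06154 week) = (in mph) 8.228e-21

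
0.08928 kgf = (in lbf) 0.1968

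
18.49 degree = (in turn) 0.05136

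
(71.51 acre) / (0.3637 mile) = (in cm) 4.944e+04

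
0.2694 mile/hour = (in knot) 0.2341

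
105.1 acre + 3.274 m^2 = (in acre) 105.1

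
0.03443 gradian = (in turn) 8.608e-05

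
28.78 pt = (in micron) 1.015e+04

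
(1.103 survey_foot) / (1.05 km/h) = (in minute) 0.01921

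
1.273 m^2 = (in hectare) 0.0001273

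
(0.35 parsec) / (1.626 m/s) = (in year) 2.106e+08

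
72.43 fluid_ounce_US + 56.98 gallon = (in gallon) 57.55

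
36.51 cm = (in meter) 0.3651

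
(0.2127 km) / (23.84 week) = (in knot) 2.868e-05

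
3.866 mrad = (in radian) 0.003866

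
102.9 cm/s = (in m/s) 1.029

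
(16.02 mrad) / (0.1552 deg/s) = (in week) 9.779e-06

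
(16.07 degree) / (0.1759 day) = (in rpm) 0.0001762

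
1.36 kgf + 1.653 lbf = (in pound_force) 4.651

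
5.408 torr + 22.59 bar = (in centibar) 2260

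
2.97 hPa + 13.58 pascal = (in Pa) 310.6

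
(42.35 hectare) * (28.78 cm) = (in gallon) 3.22e+07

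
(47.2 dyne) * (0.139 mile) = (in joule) 0.1056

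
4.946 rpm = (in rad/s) 0.5179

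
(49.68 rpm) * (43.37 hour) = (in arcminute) 2.792e+09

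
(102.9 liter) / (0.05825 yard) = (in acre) 0.0004774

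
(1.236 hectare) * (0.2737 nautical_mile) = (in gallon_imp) 1.378e+09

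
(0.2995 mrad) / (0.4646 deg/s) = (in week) 6.107e-08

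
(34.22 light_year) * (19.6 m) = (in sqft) 6.83e+19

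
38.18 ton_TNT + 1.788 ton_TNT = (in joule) 1.672e+11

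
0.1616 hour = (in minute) 9.696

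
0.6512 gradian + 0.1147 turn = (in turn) 0.1163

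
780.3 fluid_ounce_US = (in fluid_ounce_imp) 812.2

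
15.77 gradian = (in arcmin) 851.6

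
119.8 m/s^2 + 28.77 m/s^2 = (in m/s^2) 148.6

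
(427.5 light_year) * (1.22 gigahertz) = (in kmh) 1.776e+28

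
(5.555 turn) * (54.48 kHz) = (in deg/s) 1.089e+08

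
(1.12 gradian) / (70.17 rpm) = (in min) 3.99e-05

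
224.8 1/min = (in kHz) 0.003747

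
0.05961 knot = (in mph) 0.0686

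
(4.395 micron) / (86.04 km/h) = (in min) 3.065e-09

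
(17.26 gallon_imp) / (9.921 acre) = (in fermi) 1.954e+09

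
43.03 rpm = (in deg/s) 258.2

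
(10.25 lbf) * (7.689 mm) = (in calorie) 0.08379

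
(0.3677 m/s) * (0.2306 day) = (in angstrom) 7.326e+13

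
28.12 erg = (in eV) 1.755e+13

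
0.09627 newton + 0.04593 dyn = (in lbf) 0.02164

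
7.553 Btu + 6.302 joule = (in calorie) 1906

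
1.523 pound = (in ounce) 24.37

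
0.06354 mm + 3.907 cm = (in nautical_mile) 2.113e-05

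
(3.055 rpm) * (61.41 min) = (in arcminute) 4.052e+06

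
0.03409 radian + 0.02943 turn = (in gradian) 13.94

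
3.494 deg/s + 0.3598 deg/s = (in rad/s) 0.06726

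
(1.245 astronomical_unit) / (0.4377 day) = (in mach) 1.446e+04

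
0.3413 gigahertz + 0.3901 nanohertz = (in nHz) 3.413e+17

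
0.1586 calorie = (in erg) 6.636e+06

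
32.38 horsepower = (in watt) 2.415e+04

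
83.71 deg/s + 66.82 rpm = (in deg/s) 484.6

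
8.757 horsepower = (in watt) 6530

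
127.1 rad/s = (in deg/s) 7282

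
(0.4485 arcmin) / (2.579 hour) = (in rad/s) 1.405e-08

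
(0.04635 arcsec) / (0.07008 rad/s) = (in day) 3.711e-11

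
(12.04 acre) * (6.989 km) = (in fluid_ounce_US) 1.151e+13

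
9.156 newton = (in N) 9.156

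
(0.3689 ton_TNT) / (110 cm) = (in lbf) 3.154e+08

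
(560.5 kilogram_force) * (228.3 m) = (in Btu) 1189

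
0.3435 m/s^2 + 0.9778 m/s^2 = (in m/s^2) 1.321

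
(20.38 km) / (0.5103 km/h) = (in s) 1.438e+05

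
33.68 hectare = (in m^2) 3.368e+05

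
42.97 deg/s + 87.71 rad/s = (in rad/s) 88.46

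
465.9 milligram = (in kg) 0.0004659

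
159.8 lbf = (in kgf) 72.48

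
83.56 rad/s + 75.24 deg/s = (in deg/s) 4863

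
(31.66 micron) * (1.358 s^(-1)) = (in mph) 9.618e-05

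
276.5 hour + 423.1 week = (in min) 4.281e+06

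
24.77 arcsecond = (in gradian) 0.007645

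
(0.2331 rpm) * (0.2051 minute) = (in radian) 0.3004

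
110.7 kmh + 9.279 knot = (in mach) 0.1043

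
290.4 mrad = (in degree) 16.64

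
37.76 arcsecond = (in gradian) 0.01165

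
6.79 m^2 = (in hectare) 0.000679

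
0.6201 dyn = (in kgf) 6.323e-07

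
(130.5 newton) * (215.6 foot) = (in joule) 8576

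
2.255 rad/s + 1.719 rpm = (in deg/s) 139.5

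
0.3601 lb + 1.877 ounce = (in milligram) 2.166e+05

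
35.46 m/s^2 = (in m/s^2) 35.46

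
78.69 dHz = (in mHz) 7869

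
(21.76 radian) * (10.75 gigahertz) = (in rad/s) 2.339e+11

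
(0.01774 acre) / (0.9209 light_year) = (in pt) 2.336e-11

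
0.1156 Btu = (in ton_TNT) 2.915e-08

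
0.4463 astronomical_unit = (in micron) 6.677e+16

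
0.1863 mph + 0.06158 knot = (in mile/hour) 0.2572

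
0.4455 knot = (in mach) 0.0006731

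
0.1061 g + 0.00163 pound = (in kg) 0.0008455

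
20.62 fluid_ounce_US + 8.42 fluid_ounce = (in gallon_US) 0.2269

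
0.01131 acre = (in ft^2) 492.7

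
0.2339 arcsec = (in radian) 1.134e-06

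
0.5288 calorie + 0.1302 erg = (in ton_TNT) 5.288e-10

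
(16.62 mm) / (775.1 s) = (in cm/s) 0.002144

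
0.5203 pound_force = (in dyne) 2.314e+05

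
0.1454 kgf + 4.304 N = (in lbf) 1.288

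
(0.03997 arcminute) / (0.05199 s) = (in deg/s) 0.01281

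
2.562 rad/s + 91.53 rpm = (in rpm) 116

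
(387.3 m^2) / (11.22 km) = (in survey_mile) 2.145e-05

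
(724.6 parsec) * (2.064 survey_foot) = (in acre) 3.476e+15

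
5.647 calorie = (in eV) 1.475e+20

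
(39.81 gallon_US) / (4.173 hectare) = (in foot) 1.185e-05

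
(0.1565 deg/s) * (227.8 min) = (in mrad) 3.733e+04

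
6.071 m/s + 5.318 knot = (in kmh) 31.7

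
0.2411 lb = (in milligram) 1.094e+05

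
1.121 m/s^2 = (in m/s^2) 1.121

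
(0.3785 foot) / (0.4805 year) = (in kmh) 2.741e-08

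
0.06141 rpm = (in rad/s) 0.006431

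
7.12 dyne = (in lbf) 1.601e-05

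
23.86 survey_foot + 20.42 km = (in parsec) 6.62e-13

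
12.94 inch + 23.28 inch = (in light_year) 9.724e-17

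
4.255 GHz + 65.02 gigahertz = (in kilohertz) 6.928e+07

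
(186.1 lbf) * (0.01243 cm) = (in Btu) 9.753e-05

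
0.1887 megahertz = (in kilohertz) 188.7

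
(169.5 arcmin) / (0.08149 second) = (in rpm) 5.778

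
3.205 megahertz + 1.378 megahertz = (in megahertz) 4.583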